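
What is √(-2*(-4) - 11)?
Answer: I*√3 ≈ 1.732*I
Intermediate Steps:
√(-2*(-4) - 11) = √(8 - 11) = √(-3) = I*√3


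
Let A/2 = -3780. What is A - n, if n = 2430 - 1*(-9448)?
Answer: -19438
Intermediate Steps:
A = -7560 (A = 2*(-3780) = -7560)
n = 11878 (n = 2430 + 9448 = 11878)
A - n = -7560 - 1*11878 = -7560 - 11878 = -19438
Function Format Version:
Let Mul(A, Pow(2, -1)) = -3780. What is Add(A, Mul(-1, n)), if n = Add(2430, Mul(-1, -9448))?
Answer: -19438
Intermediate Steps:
A = -7560 (A = Mul(2, -3780) = -7560)
n = 11878 (n = Add(2430, 9448) = 11878)
Add(A, Mul(-1, n)) = Add(-7560, Mul(-1, 11878)) = Add(-7560, -11878) = -19438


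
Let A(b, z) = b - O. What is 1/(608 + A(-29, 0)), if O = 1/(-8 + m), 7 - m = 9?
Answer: 10/5791 ≈ 0.0017268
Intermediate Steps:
m = -2 (m = 7 - 1*9 = 7 - 9 = -2)
O = -⅒ (O = 1/(-8 - 2) = 1/(-10) = -⅒ ≈ -0.10000)
A(b, z) = ⅒ + b (A(b, z) = b - 1*(-⅒) = b + ⅒ = ⅒ + b)
1/(608 + A(-29, 0)) = 1/(608 + (⅒ - 29)) = 1/(608 - 289/10) = 1/(5791/10) = 10/5791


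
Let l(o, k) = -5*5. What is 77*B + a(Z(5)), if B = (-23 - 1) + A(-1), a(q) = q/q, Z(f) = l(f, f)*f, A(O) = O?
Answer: -1924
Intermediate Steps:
l(o, k) = -25
Z(f) = -25*f
a(q) = 1
B = -25 (B = (-23 - 1) - 1 = -24 - 1 = -25)
77*B + a(Z(5)) = 77*(-25) + 1 = -1925 + 1 = -1924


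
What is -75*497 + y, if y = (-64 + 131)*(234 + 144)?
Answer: -11949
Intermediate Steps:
y = 25326 (y = 67*378 = 25326)
-75*497 + y = -75*497 + 25326 = -37275 + 25326 = -11949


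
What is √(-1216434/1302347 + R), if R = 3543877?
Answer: √6010795513134191095/1302347 ≈ 1882.5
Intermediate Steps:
√(-1216434/1302347 + R) = √(-1216434/1302347 + 3543877) = √(4615356362885/1302347) = √6010795513134191095/1302347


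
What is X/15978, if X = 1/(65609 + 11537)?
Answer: 1/1232638788 ≈ 8.1127e-10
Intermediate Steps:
X = 1/77146 ≈ 1.2962e-5
X/15978 = (1/77146)/15978 = (1/77146)*(1/15978) = 1/1232638788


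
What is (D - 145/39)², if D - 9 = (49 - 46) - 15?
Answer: 68644/1521 ≈ 45.131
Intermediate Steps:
D = -3 (D = 9 + ((49 - 46) - 15) = 9 + (3 - 15) = 9 - 12 = -3)
(D - 145/39)² = (-3 - 145/39)² = (-262/39)² = 68644/1521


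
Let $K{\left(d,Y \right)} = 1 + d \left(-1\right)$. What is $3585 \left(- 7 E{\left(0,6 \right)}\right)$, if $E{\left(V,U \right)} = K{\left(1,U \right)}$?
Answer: $0$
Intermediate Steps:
$K{\left(d,Y \right)} = 1 - d$
$E{\left(V,U \right)} = 0$ ($E{\left(V,U \right)} = 1 - 1 = 0$)
$3585 \left(- 7 E{\left(0,6 \right)}\right) = 3585 \left(\left(-7\right) 0\right) = 3585 \cdot 0 = 0$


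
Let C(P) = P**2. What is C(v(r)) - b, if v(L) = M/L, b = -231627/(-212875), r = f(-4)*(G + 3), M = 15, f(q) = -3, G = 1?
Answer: 1615843/3406000 ≈ 0.47441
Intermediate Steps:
r = -12 (r = -3*(1 + 3) = -3*4 = -12)
b = 231627/212875 (b = -231627*(-1/212875) = 231627/212875 ≈ 1.0881)
v(L) = 15/L
C(v(r)) - b = (15/(-12))**2 - 1*231627/212875 = (15*(-1/12))**2 - 231627/212875 = (-5/4)**2 - 231627/212875 = 25/16 - 231627/212875 = 1615843/3406000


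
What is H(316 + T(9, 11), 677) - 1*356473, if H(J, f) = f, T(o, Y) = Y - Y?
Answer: -355796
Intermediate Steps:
T(o, Y) = 0
H(316 + T(9, 11), 677) - 1*356473 = 677 - 1*356473 = 677 - 356473 = -355796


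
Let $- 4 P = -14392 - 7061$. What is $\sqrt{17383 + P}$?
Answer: $\frac{\sqrt{90985}}{2} \approx 150.82$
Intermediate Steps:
$P = \frac{21453}{4}$ ($P = - \frac{-14392 - 7061}{4} = \left(- \frac{1}{4}\right) \left(-21453\right) = \frac{21453}{4} \approx 5363.3$)
$\sqrt{17383 + P} = \sqrt{17383 + \frac{21453}{4}} = \sqrt{\frac{90985}{4}} = \frac{\sqrt{90985}}{2}$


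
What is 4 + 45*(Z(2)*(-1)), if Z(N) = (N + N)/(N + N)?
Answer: -41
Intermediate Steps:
Z(N) = 1 (Z(N) = (2*N)/((2*N)) = (2*N)*(1/(2*N)) = 1)
4 + 45*(Z(2)*(-1)) = 4 + 45*(1*(-1)) = 4 + 45*(-1) = 4 - 45 = -41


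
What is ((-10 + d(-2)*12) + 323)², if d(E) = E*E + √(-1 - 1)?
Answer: 130033 + 8664*I*√2 ≈ 1.3003e+5 + 12253.0*I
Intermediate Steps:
d(E) = E² + I*√2 (d(E) = E² + √(-2) = E² + I*√2)
((-10 + d(-2)*12) + 323)² = ((-10 + ((-2)² + I*√2)*12) + 323)² = ((-10 + (4 + I*√2)*12) + 323)² = ((-10 + (48 + 12*I*√2)) + 323)² = ((38 + 12*I*√2) + 323)² = (361 + 12*I*√2)²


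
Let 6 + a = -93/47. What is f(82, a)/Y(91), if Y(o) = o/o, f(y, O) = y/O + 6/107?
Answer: -410128/40125 ≈ -10.221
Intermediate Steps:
a = -375/47 (a = -6 - 93/47 = -375/47 ≈ -7.9787)
f(y, O) = 6/107 + y/O (f(y, O) = y/O + 6*(1/107) = y/O + 6/107 = 6/107 + y/O)
Y(o) = 1
f(82, a)/Y(91) = (6/107 + 82/(-375/47))/1 = (6/107 + 82*(-47/375))*1 = (6/107 - 3854/375)*1 = -410128/40125*1 = -410128/40125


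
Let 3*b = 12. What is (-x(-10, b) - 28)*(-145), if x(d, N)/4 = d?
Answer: -1740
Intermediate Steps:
b = 4 (b = (1/3)*12 = 4)
x(d, N) = 4*d
(-x(-10, b) - 28)*(-145) = (-4*(-10) - 28)*(-145) = (-1*(-40) - 28)*(-145) = (40 - 28)*(-145) = 12*(-145) = -1740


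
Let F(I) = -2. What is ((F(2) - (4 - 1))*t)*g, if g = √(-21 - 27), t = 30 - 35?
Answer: 100*I*√3 ≈ 173.21*I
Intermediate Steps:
t = -5
g = 4*I*√3 (g = √(-48) = 4*I*√3 ≈ 6.9282*I)
((F(2) - (4 - 1))*t)*g = ((-2 - (4 - 1))*(-5))*(4*I*√3) = ((-2 - 1*3)*(-5))*(4*I*√3) = ((-2 - 3)*(-5))*(4*I*√3) = (-5*(-5))*(4*I*√3) = 25*(4*I*√3) = 100*I*√3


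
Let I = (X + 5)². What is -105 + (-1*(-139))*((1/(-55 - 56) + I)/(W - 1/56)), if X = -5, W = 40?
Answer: -26103329/248529 ≈ -105.03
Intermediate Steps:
I = 0 (I = (-5 + 5)² = 0² = 0)
-105 + (-1*(-139))*((1/(-55 - 56) + I)/(W - 1/56)) = -105 + (-1*(-139))*((1/(-55 - 56) + 0)/(40 - 1/56)) = -105 + 139*((1/(-111) + 0)/(40 - 1*1/56)) = -105 + 139*((-1/111 + 0)/(40 - 1/56)) = -105 + 139*(-1/(111*2239/56)) = -105 + 139*(-1/111*56/2239) = -105 + 139*(-56/248529) = -105 - 7784/248529 = -26103329/248529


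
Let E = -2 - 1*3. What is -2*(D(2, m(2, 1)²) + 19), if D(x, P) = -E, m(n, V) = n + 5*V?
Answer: -48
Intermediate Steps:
E = -5 (E = -2 - 3 = -5)
D(x, P) = 5 (D(x, P) = -1*(-5) = 5)
-2*(D(2, m(2, 1)²) + 19) = -2*(5 + 19) = -2*24 = -48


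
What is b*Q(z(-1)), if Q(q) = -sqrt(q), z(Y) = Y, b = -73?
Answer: 73*I ≈ 73.0*I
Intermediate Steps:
b*Q(z(-1)) = -(-73)*sqrt(-1) = -(-73)*I = 73*I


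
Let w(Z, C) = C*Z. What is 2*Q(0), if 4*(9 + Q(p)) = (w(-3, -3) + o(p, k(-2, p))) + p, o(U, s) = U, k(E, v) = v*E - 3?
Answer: -27/2 ≈ -13.500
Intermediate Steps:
k(E, v) = -3 + E*v (k(E, v) = E*v - 3 = -3 + E*v)
Q(p) = -27/4 + p/2 (Q(p) = -9 + ((-3*(-3) + p) + p)/4 = -9 + ((9 + p) + p)/4 = -9 + (9 + 2*p)/4 = -9 + (9/4 + p/2) = -27/4 + p/2)
2*Q(0) = 2*(-27/4 + (½)*0) = 2*(-27/4 + 0) = 2*(-27/4) = -27/2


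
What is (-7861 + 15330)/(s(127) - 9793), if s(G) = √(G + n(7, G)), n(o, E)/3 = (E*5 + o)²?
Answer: -73143917/94666230 - 7469*√1236619/94666230 ≈ -0.86039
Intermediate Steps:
n(o, E) = 3*(o + 5*E)² (n(o, E) = 3*(E*5 + o)² = 3*(5*E + o)² = 3*(o + 5*E)²)
s(G) = √(G + 3*(7 + 5*G)²)
(-7861 + 15330)/(s(127) - 9793) = (-7861 + 15330)/(√(127 + 3*(7 + 5*127)²) - 9793) = 7469/(√(127 + 3*(7 + 635)²) - 9793) = 7469/(√(127 + 3*642²) - 9793) = 7469/(√(127 + 3*412164) - 9793) = 7469/(√(127 + 1236492) - 9793) = 7469/(√1236619 - 9793) = 7469/(-9793 + √1236619)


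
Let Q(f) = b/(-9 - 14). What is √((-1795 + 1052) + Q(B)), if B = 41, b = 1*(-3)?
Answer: I*√392978/23 ≈ 27.256*I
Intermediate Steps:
b = -3
Q(f) = 3/23 (Q(f) = -3/(-9 - 14) = -3/(-23) = -1/23*(-3) = 3/23)
√((-1795 + 1052) + Q(B)) = √((-1795 + 1052) + 3/23) = √(-743 + 3/23) = √(-17086/23) = I*√392978/23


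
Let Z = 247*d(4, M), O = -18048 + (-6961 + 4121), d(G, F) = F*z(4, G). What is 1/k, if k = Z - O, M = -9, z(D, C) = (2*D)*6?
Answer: -1/85816 ≈ -1.1653e-5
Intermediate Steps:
z(D, C) = 12*D
d(G, F) = 48*F (d(G, F) = F*(12*4) = F*48 = 48*F)
O = -20888 (O = -18048 - 2840 = -20888)
Z = -106704 (Z = 247*(48*(-9)) = 247*(-432) = -106704)
k = -85816 (k = -106704 - 1*(-20888) = -106704 + 20888 = -85816)
1/k = 1/(-85816) = -1/85816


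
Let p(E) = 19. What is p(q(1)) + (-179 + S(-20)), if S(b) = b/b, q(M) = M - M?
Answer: -159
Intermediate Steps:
q(M) = 0
S(b) = 1
p(q(1)) + (-179 + S(-20)) = 19 + (-179 + 1) = 19 - 178 = -159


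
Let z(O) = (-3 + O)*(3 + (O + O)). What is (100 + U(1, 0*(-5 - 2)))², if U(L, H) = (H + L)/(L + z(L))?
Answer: 808201/81 ≈ 9977.8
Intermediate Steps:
z(O) = (-3 + O)*(3 + 2*O)
U(L, H) = (H + L)/(-9 - 2*L + 2*L²) (U(L, H) = (H + L)/(L + (-9 - 3*L + 2*L²)) = (H + L)/(-9 - 2*L + 2*L²))
(100 + U(1, 0*(-5 - 2)))² = (100 + (0*(-5 - 2) + 1)/(-9 - 2*1 + 2*1²))² = (100 + (0*(-7) + 1)/(-9 - 2 + 2*1))² = (100 + (0 + 1)/(-9 - 2 + 2))² = (100 + 1/(-9))² = (100 - ⅑*1)² = (100 - ⅑)² = (899/9)² = 808201/81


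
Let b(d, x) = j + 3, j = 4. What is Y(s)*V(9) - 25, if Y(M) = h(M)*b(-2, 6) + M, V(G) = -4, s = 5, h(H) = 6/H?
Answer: -393/5 ≈ -78.600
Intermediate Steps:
b(d, x) = 7 (b(d, x) = 4 + 3 = 7)
Y(M) = M + 42/M (Y(M) = (6/M)*7 + M = 42/M + M = M + 42/M)
Y(s)*V(9) - 25 = (5 + 42/5)*(-4) - 25 = (67/5)*(-4) - 25 = -268/5 - 25 = -393/5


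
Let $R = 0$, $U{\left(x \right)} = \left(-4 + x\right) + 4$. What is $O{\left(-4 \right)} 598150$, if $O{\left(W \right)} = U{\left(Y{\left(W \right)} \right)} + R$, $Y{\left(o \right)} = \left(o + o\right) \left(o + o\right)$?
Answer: $38281600$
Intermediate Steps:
$Y{\left(o \right)} = 4 o^{2}$ ($Y{\left(o \right)} = 2 o 2 o = 4 o^{2}$)
$U{\left(x \right)} = x$
$O{\left(W \right)} = 4 W^{2}$ ($O{\left(W \right)} = 4 W^{2} + 0 = 4 W^{2}$)
$O{\left(-4 \right)} 598150 = 4 \left(-4\right)^{2} \cdot 598150 = 4 \cdot 16 \cdot 598150 = 64 \cdot 598150 = 38281600$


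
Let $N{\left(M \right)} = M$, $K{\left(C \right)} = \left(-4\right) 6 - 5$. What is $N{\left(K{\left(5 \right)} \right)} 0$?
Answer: $0$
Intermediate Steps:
$K{\left(C \right)} = -29$ ($K{\left(C \right)} = -24 - 5 = -29$)
$N{\left(K{\left(5 \right)} \right)} 0 = \left(-29\right) 0 = 0$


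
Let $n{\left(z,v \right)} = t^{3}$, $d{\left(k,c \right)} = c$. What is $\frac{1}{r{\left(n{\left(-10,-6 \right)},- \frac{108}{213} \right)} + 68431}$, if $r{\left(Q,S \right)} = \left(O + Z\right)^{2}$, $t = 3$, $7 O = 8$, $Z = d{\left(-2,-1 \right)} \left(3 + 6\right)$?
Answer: $\frac{49}{3356144} \approx 1.46 \cdot 10^{-5}$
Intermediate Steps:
$Z = -9$ ($Z = - (3 + 6) = \left(-1\right) 9 = -9$)
$O = \frac{8}{7}$ ($O = \frac{1}{7} \cdot 8 = \frac{8}{7} \approx 1.1429$)
$n{\left(z,v \right)} = 27$ ($n{\left(z,v \right)} = 3^{3} = 27$)
$r{\left(Q,S \right)} = \frac{3025}{49}$ ($r{\left(Q,S \right)} = \left(\frac{8}{7} - 9\right)^{2} = \left(- \frac{55}{7}\right)^{2} = \frac{3025}{49}$)
$\frac{1}{r{\left(n{\left(-10,-6 \right)},- \frac{108}{213} \right)} + 68431} = \frac{1}{\frac{3025}{49} + 68431} = \frac{1}{\frac{3356144}{49}} = \frac{49}{3356144}$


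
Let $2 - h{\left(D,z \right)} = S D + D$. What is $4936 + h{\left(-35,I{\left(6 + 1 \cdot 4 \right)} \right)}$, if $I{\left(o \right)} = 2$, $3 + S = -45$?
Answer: $3293$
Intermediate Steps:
$S = -48$ ($S = -3 - 45 = -48$)
$h{\left(D,z \right)} = 2 + 47 D$ ($h{\left(D,z \right)} = 2 - \left(- 48 D + D\right) = 2 - - 47 D = 2 + 47 D$)
$4936 + h{\left(-35,I{\left(6 + 1 \cdot 4 \right)} \right)} = 4936 + \left(2 + 47 \left(-35\right)\right) = 4936 + \left(2 - 1645\right) = 4936 - 1643 = 3293$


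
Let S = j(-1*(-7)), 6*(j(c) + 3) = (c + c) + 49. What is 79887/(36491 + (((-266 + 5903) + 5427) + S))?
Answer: 159774/95125 ≈ 1.6796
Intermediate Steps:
j(c) = 31/6 + c/3 (j(c) = -3 + ((c + c) + 49)/6 = -3 + (2*c + 49)/6 = -3 + (49 + 2*c)/6 = -3 + (49/6 + c/3) = 31/6 + c/3)
S = 15/2 (S = 31/6 + (-1*(-7))/3 = 31/6 + (⅓)*7 = 31/6 + 7/3 = 15/2 ≈ 7.5000)
79887/(36491 + (((-266 + 5903) + 5427) + S)) = 79887/(36491 + (((-266 + 5903) + 5427) + 15/2)) = 79887/(36491 + ((5637 + 5427) + 15/2)) = 79887/(36491 + (11064 + 15/2)) = 79887/(36491 + 22143/2) = 79887/(95125/2) = 79887*(2/95125) = 159774/95125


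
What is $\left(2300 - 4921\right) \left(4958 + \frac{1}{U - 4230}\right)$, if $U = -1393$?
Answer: $- \frac{73070421293}{5623} \approx -1.2995 \cdot 10^{7}$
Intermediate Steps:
$\left(2300 - 4921\right) \left(4958 + \frac{1}{U - 4230}\right) = \left(2300 - 4921\right) \left(4958 + \frac{1}{-1393 - 4230}\right) = - 2621 \left(4958 + \frac{1}{-5623}\right) = - 2621 \left(4958 - \frac{1}{5623}\right) = \left(-2621\right) \frac{27878833}{5623} = - \frac{73070421293}{5623}$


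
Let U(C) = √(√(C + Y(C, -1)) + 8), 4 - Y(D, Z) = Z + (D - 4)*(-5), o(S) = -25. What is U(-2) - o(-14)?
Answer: 25 + √(8 + 3*I*√3) ≈ 27.961 + 0.87732*I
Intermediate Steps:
Y(D, Z) = -16 - Z + 5*D (Y(D, Z) = 4 - (Z + (D - 4)*(-5)) = 4 - (Z + (-4 + D)*(-5)) = 4 - (Z + (20 - 5*D)) = 4 - (20 + Z - 5*D) = 4 + (-20 - Z + 5*D) = -16 - Z + 5*D)
U(C) = √(8 + √(-15 + 6*C)) (U(C) = √(√(C + (-16 - 1*(-1) + 5*C)) + 8) = √(√(C + (-16 + 1 + 5*C)) + 8) = √(√(C + (-15 + 5*C)) + 8) = √(√(-15 + 6*C) + 8) = √(8 + √(-15 + 6*C)))
U(-2) - o(-14) = √(8 + √3*√(-5 + 2*(-2))) - 1*(-25) = √(8 + √3*√(-5 - 4)) + 25 = √(8 + √3*√(-9)) + 25 = √(8 + √3*(3*I)) + 25 = √(8 + 3*I*√3) + 25 = 25 + √(8 + 3*I*√3)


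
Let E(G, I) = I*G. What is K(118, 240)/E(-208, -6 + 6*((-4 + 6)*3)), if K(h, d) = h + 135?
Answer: -253/6240 ≈ -0.040545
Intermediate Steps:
K(h, d) = 135 + h
E(G, I) = G*I
K(118, 240)/E(-208, -6 + 6*((-4 + 6)*3)) = (135 + 118)/((-208*(-6 + 6*((-4 + 6)*3)))) = 253/((-208*(-6 + 6*(2*3)))) = 253/((-208*(-6 + 6*6))) = 253/((-208*(-6 + 36))) = 253/((-208*30)) = 253/(-6240) = 253*(-1/6240) = -253/6240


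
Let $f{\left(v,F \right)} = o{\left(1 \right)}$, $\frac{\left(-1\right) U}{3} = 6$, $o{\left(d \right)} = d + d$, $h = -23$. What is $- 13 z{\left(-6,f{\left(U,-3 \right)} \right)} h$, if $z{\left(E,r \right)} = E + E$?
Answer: $-3588$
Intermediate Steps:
$o{\left(d \right)} = 2 d$
$U = -18$ ($U = \left(-3\right) 6 = -18$)
$f{\left(v,F \right)} = 2$ ($f{\left(v,F \right)} = 2 \cdot 1 = 2$)
$z{\left(E,r \right)} = 2 E$
$- 13 z{\left(-6,f{\left(U,-3 \right)} \right)} h = - 13 \cdot 2 \left(-6\right) \left(-23\right) = \left(-13\right) \left(-12\right) \left(-23\right) = 156 \left(-23\right) = -3588$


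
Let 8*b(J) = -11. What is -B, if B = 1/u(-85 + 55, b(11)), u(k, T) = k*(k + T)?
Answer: -4/3765 ≈ -0.0010624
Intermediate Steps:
b(J) = -11/8 (b(J) = (⅛)*(-11) = -11/8)
u(k, T) = k*(T + k)
B = 4/3765 (B = 1/((-85 + 55)*(-11/8 + (-85 + 55))) = 1/(-30*(-11/8 - 30)) = 1/(-30*(-251/8)) = 1/(3765/4) = 4/3765 ≈ 0.0010624)
-B = -1*4/3765 = -4/3765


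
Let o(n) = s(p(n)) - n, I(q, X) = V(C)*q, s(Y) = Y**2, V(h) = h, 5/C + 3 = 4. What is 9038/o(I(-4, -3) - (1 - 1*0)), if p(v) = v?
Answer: 4519/231 ≈ 19.563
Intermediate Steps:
C = 5 (C = 5/(-3 + 4) = 5/1 = 5*1 = 5)
I(q, X) = 5*q
o(n) = n**2 - n
9038/o(I(-4, -3) - (1 - 1*0)) = 9038/(((5*(-4) - (1 - 1*0))*(-1 + (5*(-4) - (1 - 1*0))))) = 9038/(((-20 - (1 + 0))*(-1 + (-20 - (1 + 0))))) = 9038/(((-20 - 1*1)*(-1 + (-20 - 1*1)))) = 9038/(((-20 - 1)*(-1 + (-20 - 1)))) = 9038/((-21*(-1 - 21))) = 9038/((-21*(-22))) = 9038/462 = 9038*(1/462) = 4519/231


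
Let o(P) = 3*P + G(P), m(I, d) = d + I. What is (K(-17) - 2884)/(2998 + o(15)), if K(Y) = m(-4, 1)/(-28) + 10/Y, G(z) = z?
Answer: -1373013/1455608 ≈ -0.94326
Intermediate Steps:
m(I, d) = I + d
K(Y) = 3/28 + 10/Y (K(Y) = (-4 + 1)/(-28) + 10/Y = -3*(-1/28) + 10/Y = 3/28 + 10/Y)
o(P) = 4*P (o(P) = 3*P + P = 4*P)
(K(-17) - 2884)/(2998 + o(15)) = ((3/28 + 10/(-17)) - 2884)/(2998 + 4*15) = ((3/28 + 10*(-1/17)) - 2884)/(2998 + 60) = ((3/28 - 10/17) - 2884)/3058 = (-229/476 - 2884)*(1/3058) = -1373013/476*1/3058 = -1373013/1455608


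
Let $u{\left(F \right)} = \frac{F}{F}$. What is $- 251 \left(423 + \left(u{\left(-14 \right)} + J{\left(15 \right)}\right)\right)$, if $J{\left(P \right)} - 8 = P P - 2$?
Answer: $-164405$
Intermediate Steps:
$u{\left(F \right)} = 1$
$J{\left(P \right)} = 6 + P^{2}$ ($J{\left(P \right)} = 8 + \left(P P - 2\right) = 8 + \left(P^{2} - 2\right) = 8 + \left(-2 + P^{2}\right) = 6 + P^{2}$)
$- 251 \left(423 + \left(u{\left(-14 \right)} + J{\left(15 \right)}\right)\right) = - 251 \left(423 + \left(1 + \left(6 + 15^{2}\right)\right)\right) = - 251 \left(423 + \left(1 + \left(6 + 225\right)\right)\right) = - 251 \left(423 + \left(1 + 231\right)\right) = - 251 \left(423 + 232\right) = \left(-251\right) 655 = -164405$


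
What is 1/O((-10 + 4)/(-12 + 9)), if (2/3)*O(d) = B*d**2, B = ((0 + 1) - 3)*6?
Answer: -1/72 ≈ -0.013889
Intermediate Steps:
B = -12 (B = (1 - 3)*6 = -2*6 = -12)
O(d) = -18*d**2 (O(d) = 3*(-12*d**2)/2 = -18*d**2)
1/O((-10 + 4)/(-12 + 9)) = 1/(-18*(-10 + 4)**2/(-12 + 9)**2) = 1/(-18*(-6/(-3))**2) = 1/(-18*(-6*(-1/3))**2) = 1/(-18*2**2) = 1/(-18*4) = 1/(-72) = -1/72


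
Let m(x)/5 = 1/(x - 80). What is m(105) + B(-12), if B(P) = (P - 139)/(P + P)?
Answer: 779/120 ≈ 6.4917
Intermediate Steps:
B(P) = (-139 + P)/(2*P) (B(P) = (-139 + P)/((2*P)) = (-139 + P)*(1/(2*P)) = (-139 + P)/(2*P))
m(x) = 5/(-80 + x) (m(x) = 5/(x - 80) = 5/(-80 + x))
m(105) + B(-12) = 5/(-80 + 105) + (1/2)*(-139 - 12)/(-12) = 5/25 + (1/2)*(-1/12)*(-151) = 5*(1/25) + 151/24 = 1/5 + 151/24 = 779/120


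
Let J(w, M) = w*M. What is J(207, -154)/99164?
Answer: -15939/49582 ≈ -0.32147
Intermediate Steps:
J(w, M) = M*w
J(207, -154)/99164 = -154*207/99164 = -31878*1/99164 = -15939/49582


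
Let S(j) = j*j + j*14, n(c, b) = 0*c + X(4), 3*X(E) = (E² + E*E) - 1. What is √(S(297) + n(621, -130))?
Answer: 2*√207849/3 ≈ 303.94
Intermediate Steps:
X(E) = -⅓ + 2*E²/3 (X(E) = ((E² + E*E) - 1)/3 = ((E² + E²) - 1)/3 = (2*E² - 1)/3 = (-1 + 2*E²)/3 = -⅓ + 2*E²/3)
n(c, b) = 31/3 (n(c, b) = 0*c + (-⅓ + (⅔)*4²) = 0 + (-⅓ + (⅔)*16) = 0 + (-⅓ + 32/3) = 0 + 31/3 = 31/3)
S(j) = j² + 14*j
√(S(297) + n(621, -130)) = √(297*(14 + 297) + 31/3) = √(297*311 + 31/3) = √(92367 + 31/3) = √(277132/3) = 2*√207849/3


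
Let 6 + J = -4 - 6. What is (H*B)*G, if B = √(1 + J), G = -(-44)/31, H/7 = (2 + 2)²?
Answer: 4928*I*√15/31 ≈ 615.68*I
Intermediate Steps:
H = 112 (H = 7*(2 + 2)² = 7*4² = 7*16 = 112)
G = 44/31 (G = -(-44)/31 = -1*(-44/31) = 44/31 ≈ 1.4194)
J = -16 (J = -6 + (-4 - 6) = -6 - 10 = -16)
B = I*√15 (B = √(1 - 16) = √(-15) = I*√15 ≈ 3.873*I)
(H*B)*G = (112*(I*√15))*(44/31) = (112*I*√15)*(44/31) = 4928*I*√15/31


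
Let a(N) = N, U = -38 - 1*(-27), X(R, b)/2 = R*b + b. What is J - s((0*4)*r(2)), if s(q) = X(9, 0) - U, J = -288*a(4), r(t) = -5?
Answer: -1163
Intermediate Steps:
X(R, b) = 2*b + 2*R*b (X(R, b) = 2*(R*b + b) = 2*(b + R*b) = 2*b + 2*R*b)
U = -11 (U = -38 + 27 = -11)
J = -1152 (J = -288*4 = -1152)
s(q) = 11 (s(q) = 2*0*(1 + 9) - 1*(-11) = 2*0*10 + 11 = 0 + 11 = 11)
J - s((0*4)*r(2)) = -1152 - 1*11 = -1152 - 11 = -1163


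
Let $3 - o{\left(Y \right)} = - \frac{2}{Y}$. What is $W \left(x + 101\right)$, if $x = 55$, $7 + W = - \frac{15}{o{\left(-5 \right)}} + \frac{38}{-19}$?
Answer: $-2304$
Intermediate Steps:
$o{\left(Y \right)} = 3 + \frac{2}{Y}$ ($o{\left(Y \right)} = 3 - - \frac{2}{Y} = 3 + \frac{2}{Y}$)
$W = - \frac{192}{13}$ ($W = -7 + \left(- \frac{15}{3 + \frac{2}{-5}} + \frac{38}{-19}\right) = -7 + \left(- \frac{15}{3 + 2 \left(- \frac{1}{5}\right)} + 38 \left(- \frac{1}{19}\right)\right) = -7 - \left(2 + \frac{15}{3 - \frac{2}{5}}\right) = -7 - \left(2 + \frac{15}{\frac{13}{5}}\right) = -7 - \frac{101}{13} = - \frac{192}{13} \approx -14.769$)
$W \left(x + 101\right) = - \frac{192 \left(55 + 101\right)}{13} = \left(- \frac{192}{13}\right) 156 = -2304$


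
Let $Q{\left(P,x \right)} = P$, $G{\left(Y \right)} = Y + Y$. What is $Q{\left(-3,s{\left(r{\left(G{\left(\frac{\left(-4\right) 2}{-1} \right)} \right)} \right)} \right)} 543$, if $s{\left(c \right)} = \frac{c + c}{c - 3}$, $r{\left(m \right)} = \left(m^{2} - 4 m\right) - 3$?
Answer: $-1629$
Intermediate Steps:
$G{\left(Y \right)} = 2 Y$
$r{\left(m \right)} = -3 + m^{2} - 4 m$
$s{\left(c \right)} = \frac{2 c}{-3 + c}$
$Q{\left(-3,s{\left(r{\left(G{\left(\frac{\left(-4\right) 2}{-1} \right)} \right)} \right)} \right)} 543 = \left(-3\right) 543 = -1629$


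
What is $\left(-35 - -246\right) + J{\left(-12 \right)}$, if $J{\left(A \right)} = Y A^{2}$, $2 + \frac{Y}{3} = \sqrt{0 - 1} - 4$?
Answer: $-2381 + 432 i \approx -2381.0 + 432.0 i$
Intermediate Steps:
$Y = -18 + 3 i$ ($Y = -6 + 3 \left(\sqrt{0 - 1} - 4\right) = -6 + 3 \left(\sqrt{-1} - 4\right) = -6 + 3 \left(i - 4\right) = -6 + 3 \left(-4 + i\right) = -6 - \left(12 - 3 i\right) = -18 + 3 i \approx -18.0 + 3.0 i$)
$J{\left(A \right)} = A^{2} \left(-18 + 3 i\right)$ ($J{\left(A \right)} = \left(-18 + 3 i\right) A^{2} = A^{2} \left(-18 + 3 i\right)$)
$\left(-35 - -246\right) + J{\left(-12 \right)} = \left(-35 - -246\right) + 3 \left(-12\right)^{2} \left(-6 + i\right) = \left(-35 + 246\right) + 3 \cdot 144 \left(-6 + i\right) = 211 - \left(2592 - 432 i\right) = -2381 + 432 i$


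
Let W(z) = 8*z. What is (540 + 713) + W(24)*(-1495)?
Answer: -285787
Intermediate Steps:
(540 + 713) + W(24)*(-1495) = (540 + 713) + (8*24)*(-1495) = 1253 + 192*(-1495) = 1253 - 287040 = -285787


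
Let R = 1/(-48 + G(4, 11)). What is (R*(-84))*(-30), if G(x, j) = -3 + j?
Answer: -63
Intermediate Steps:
R = -1/40 (R = 1/(-48 + (-3 + 11)) = 1/(-48 + 8) = 1/(-40) = -1/40 ≈ -0.025000)
(R*(-84))*(-30) = -1/40*(-84)*(-30) = (21/10)*(-30) = -63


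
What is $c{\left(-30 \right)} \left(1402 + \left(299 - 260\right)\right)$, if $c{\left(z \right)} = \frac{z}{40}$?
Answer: $- \frac{4323}{4} \approx -1080.8$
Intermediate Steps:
$c{\left(z \right)} = \frac{z}{40}$ ($c{\left(z \right)} = z \frac{1}{40} = \frac{z}{40}$)
$c{\left(-30 \right)} \left(1402 + \left(299 - 260\right)\right) = \frac{1}{40} \left(-30\right) \left(1402 + \left(299 - 260\right)\right) = - \frac{3 \left(1402 + 39\right)}{4} = \left(- \frac{3}{4}\right) 1441 = - \frac{4323}{4}$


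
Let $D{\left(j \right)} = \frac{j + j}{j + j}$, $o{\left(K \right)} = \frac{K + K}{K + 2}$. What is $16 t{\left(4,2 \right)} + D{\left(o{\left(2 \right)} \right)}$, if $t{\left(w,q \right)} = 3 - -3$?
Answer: $97$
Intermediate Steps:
$t{\left(w,q \right)} = 6$ ($t{\left(w,q \right)} = 3 + 3 = 6$)
$o{\left(K \right)} = \frac{2 K}{2 + K}$
$D{\left(j \right)} = 1$ ($D{\left(j \right)} = \frac{2 j}{2 j} = 2 j \frac{1}{2 j} = 1$)
$16 t{\left(4,2 \right)} + D{\left(o{\left(2 \right)} \right)} = 16 \cdot 6 + 1 = 96 + 1 = 97$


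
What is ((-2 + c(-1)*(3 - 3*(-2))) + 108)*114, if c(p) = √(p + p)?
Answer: 12084 + 1026*I*√2 ≈ 12084.0 + 1451.0*I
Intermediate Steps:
c(p) = √2*√p (c(p) = √(2*p) = √2*√p)
((-2 + c(-1)*(3 - 3*(-2))) + 108)*114 = ((-2 + (√2*√(-1))*(3 - 3*(-2))) + 108)*114 = ((-2 + (√2*I)*(3 + 6)) + 108)*114 = ((-2 + (I*√2)*9) + 108)*114 = ((-2 + 9*I*√2) + 108)*114 = (106 + 9*I*√2)*114 = 12084 + 1026*I*√2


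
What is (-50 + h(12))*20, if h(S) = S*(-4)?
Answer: -1960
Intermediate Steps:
h(S) = -4*S
(-50 + h(12))*20 = (-50 - 4*12)*20 = (-50 - 48)*20 = -98*20 = -1960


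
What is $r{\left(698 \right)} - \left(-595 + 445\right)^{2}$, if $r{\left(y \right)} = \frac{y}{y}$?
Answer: $-22499$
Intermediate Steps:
$r{\left(y \right)} = 1$
$r{\left(698 \right)} - \left(-595 + 445\right)^{2} = 1 - \left(-595 + 445\right)^{2} = 1 - \left(-150\right)^{2} = 1 - 22500 = -22499$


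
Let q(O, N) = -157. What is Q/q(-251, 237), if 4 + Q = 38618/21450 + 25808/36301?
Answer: 579586091/61124531325 ≈ 0.0094821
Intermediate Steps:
Q = -579586091/389328225 (Q = -4 + (38618/21450 + 25808/36301) = -4 + (38618*(1/21450) + 25808*(1/36301)) = -4 + (19309/10725 + 25808/36301) = -4 + 977726809/389328225 = -579586091/389328225 ≈ -1.4887)
Q/q(-251, 237) = -579586091/389328225/(-157) = -579586091/389328225*(-1/157) = 579586091/61124531325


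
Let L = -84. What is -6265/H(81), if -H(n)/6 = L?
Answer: -895/72 ≈ -12.431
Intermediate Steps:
H(n) = 504 (H(n) = -6*(-84) = 504)
-6265/H(81) = -6265/504 = -6265*1/504 = -895/72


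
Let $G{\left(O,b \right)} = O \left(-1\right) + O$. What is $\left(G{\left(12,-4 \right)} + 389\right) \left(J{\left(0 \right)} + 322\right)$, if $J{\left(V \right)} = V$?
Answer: $125258$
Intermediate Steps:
$G{\left(O,b \right)} = 0$ ($G{\left(O,b \right)} = - O + O = 0$)
$\left(G{\left(12,-4 \right)} + 389\right) \left(J{\left(0 \right)} + 322\right) = \left(0 + 389\right) \left(0 + 322\right) = 389 \cdot 322 = 125258$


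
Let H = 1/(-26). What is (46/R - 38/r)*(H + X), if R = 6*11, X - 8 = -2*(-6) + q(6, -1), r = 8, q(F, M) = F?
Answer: -120375/1144 ≈ -105.22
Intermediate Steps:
H = -1/26 ≈ -0.038462
X = 26 (X = 8 + (-2*(-6) + 6) = 8 + (12 + 6) = 8 + 18 = 26)
R = 66
(46/R - 38/r)*(H + X) = (46/66 - 38/8)*(-1/26 + 26) = (46*(1/66) - 38*⅛)*(675/26) = (23/33 - 19/4)*(675/26) = -535/132*675/26 = -120375/1144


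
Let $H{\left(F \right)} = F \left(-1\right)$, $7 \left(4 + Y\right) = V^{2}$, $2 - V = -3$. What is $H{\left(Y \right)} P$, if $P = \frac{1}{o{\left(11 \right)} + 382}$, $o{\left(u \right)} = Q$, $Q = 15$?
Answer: $\frac{3}{2779} \approx 0.0010795$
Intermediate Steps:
$o{\left(u \right)} = 15$
$V = 5$ ($V = 2 - -3 = 2 + 3 = 5$)
$P = \frac{1}{397}$ ($P = \frac{1}{15 + 382} = \frac{1}{397} \approx 0.0025189$)
$Y = - \frac{3}{7}$ ($Y = -4 + \frac{5^{2}}{7} = -4 + \frac{1}{7} \cdot 25 = -4 + \frac{25}{7} = - \frac{3}{7} \approx -0.42857$)
$H{\left(F \right)} = - F$
$H{\left(Y \right)} P = \left(-1\right) \left(- \frac{3}{7}\right) \frac{1}{397} = \frac{3}{7} \cdot \frac{1}{397} = \frac{3}{2779}$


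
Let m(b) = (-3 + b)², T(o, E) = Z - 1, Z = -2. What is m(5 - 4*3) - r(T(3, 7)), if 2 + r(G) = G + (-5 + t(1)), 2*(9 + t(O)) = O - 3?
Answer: 120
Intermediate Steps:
t(O) = -21/2 + O/2 (t(O) = -9 + (O - 3)/2 = -9 + (-3 + O)/2 = -9 + (-3/2 + O/2) = -21/2 + O/2)
T(o, E) = -3 (T(o, E) = -2 - 1 = -3)
r(G) = -17 + G (r(G) = -2 + (G + (-5 + (-21/2 + (½)*1))) = -2 + (G + (-5 + (-21/2 + ½))) = -2 + (G + (-5 - 10)) = -2 + (G - 15) = -2 + (-15 + G) = -17 + G)
m(5 - 4*3) - r(T(3, 7)) = (-3 + (5 - 4*3))² - (-17 - 3) = (-3 + (5 - 12))² - 1*(-20) = (-3 - 7)² + 20 = (-10)² + 20 = 100 + 20 = 120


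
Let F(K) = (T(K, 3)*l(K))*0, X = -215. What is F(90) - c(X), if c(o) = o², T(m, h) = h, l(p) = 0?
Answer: -46225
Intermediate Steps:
F(K) = 0 (F(K) = (3*0)*0 = 0*0 = 0)
F(90) - c(X) = 0 - 1*(-215)² = 0 - 1*46225 = 0 - 46225 = -46225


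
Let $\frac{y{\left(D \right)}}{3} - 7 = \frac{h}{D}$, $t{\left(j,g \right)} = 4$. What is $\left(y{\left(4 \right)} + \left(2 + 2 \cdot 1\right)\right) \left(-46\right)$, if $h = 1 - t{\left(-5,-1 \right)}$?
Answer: $- \frac{2093}{2} \approx -1046.5$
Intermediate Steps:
$h = -3$ ($h = 1 - 4 = -3$)
$y{\left(D \right)} = 21 - \frac{9}{D}$ ($y{\left(D \right)} = 21 + 3 \left(- \frac{3}{D}\right) = 21 - \frac{9}{D}$)
$\left(y{\left(4 \right)} + \left(2 + 2 \cdot 1\right)\right) \left(-46\right) = \left(\left(21 - \frac{9}{4}\right) + \left(2 + 2 \cdot 1\right)\right) \left(-46\right) = \left(\left(21 - \frac{9}{4}\right) + \left(2 + 2\right)\right) \left(-46\right) = \left(\left(21 - \frac{9}{4}\right) + 4\right) \left(-46\right) = \left(\frac{75}{4} + 4\right) \left(-46\right) = \frac{91}{4} \left(-46\right) = - \frac{2093}{2}$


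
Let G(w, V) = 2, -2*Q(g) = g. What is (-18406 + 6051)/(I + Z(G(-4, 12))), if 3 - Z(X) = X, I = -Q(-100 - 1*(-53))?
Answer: 4942/9 ≈ 549.11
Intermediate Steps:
Q(g) = -g/2
I = -47/2 (I = -(-1)*(-100 - 1*(-53))/2 = -(-1)*(-100 + 53)/2 = -(-1)*(-47)/2 = -1*47/2 = -47/2 ≈ -23.500)
Z(X) = 3 - X
(-18406 + 6051)/(I + Z(G(-4, 12))) = (-18406 + 6051)/(-47/2 + (3 - 1*2)) = -12355/(-47/2 + (3 - 2)) = -12355/(-47/2 + 1) = -12355/(-45/2) = -12355*(-2/45) = 4942/9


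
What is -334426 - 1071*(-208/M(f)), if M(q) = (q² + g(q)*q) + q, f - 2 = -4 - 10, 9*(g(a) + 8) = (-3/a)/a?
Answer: -2737283386/8209 ≈ -3.3345e+5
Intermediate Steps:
g(a) = -8 - 1/(3*a²) (g(a) = -8 + ((-3/a)/a)/9 = -8 + (-3/a²)/9 = -8 - 1/(3*a²))
f = -12 (f = 2 + (-4 - 10) = 2 - 14 = -12)
M(q) = q + q² + q*(-8 - 1/(3*q²)) (M(q) = (q² + (-8 - 1/(3*q²))*q) + q = (q² + q*(-8 - 1/(3*q²))) + q = q + q² + q*(-8 - 1/(3*q²)))
-334426 - 1071*(-208/M(f)) = -334426 - 1071*(-208/((-12)² - 7*(-12) - ⅓/(-12))) = -334426 - 1071*(-208/(144 + 84 - ⅓*(-1/12))) = -334426 - 1071*(-208/(144 + 84 + 1/36)) = -334426 - 1071*(-208/8209/36) = -334426 - 1071*(-208*36/8209) = -334426 - 1071*(-7488)/8209 = -334426 - 1*(-8019648/8209) = -334426 + 8019648/8209 = -2737283386/8209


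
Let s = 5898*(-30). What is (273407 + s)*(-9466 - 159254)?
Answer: -16275912240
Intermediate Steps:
s = -176940
(273407 + s)*(-9466 - 159254) = (273407 - 176940)*(-9466 - 159254) = 96467*(-168720) = -16275912240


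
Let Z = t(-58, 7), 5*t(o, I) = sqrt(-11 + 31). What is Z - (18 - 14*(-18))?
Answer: -270 + 2*sqrt(5)/5 ≈ -269.11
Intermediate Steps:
t(o, I) = 2*sqrt(5)/5 (t(o, I) = sqrt(-11 + 31)/5 = sqrt(20)/5 = (2*sqrt(5))/5 = 2*sqrt(5)/5)
Z = 2*sqrt(5)/5 ≈ 0.89443
Z - (18 - 14*(-18)) = 2*sqrt(5)/5 - (18 - 14*(-18)) = 2*sqrt(5)/5 - (18 + 252) = 2*sqrt(5)/5 - 1*270 = 2*sqrt(5)/5 - 270 = -270 + 2*sqrt(5)/5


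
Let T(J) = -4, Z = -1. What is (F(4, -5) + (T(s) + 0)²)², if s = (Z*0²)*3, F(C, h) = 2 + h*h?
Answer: 1849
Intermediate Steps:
F(C, h) = 2 + h²
s = 0 (s = -1*0²*3 = -1*0*3 = 0*3 = 0)
(F(4, -5) + (T(s) + 0)²)² = ((2 + (-5)²) + (-4 + 0)²)² = ((2 + 25) + (-4)²)² = (27 + 16)² = 43² = 1849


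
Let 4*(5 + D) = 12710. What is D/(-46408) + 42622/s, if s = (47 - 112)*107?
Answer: -4000133027/645535280 ≈ -6.1966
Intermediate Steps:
D = 6345/2 (D = -5 + (1/4)*12710 = -5 + 6355/2 = 6345/2 ≈ 3172.5)
s = -6955 (s = -65*107 = -6955)
D/(-46408) + 42622/s = (6345/2)/(-46408) + 42622/(-6955) = (6345/2)*(-1/46408) + 42622*(-1/6955) = -6345/92816 - 42622/6955 = -4000133027/645535280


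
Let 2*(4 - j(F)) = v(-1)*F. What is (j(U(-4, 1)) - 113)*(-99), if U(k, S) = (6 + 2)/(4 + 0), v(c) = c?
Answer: 10692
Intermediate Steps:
U(k, S) = 2 (U(k, S) = 8/4 = 8*(¼) = 2)
j(F) = 4 + F/2 (j(F) = 4 - (-1)*F/2 = 4 + F/2)
(j(U(-4, 1)) - 113)*(-99) = ((4 + (½)*2) - 113)*(-99) = ((4 + 1) - 113)*(-99) = (5 - 113)*(-99) = -108*(-99) = 10692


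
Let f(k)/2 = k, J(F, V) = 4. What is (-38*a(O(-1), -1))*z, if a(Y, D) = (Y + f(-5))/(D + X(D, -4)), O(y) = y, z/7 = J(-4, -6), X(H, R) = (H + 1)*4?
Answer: -11704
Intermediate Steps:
X(H, R) = 4 + 4*H (X(H, R) = (1 + H)*4 = 4 + 4*H)
z = 28 (z = 7*4 = 28)
f(k) = 2*k
a(Y, D) = (-10 + Y)/(4 + 5*D) (a(Y, D) = (Y + 2*(-5))/(D + (4 + 4*D)) = (Y - 10)/(4 + 5*D) = (-10 + Y)/(4 + 5*D))
(-38*a(O(-1), -1))*z = -38*(-10 - 1)/(4 + 5*(-1))*28 = -38*(-11)/(4 - 5)*28 = -38*(-11)/(-1)*28 = -(-38)*(-11)*28 = -38*11*28 = -418*28 = -11704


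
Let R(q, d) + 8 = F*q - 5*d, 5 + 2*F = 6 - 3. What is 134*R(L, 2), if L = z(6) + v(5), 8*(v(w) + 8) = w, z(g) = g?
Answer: -8911/4 ≈ -2227.8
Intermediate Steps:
F = -1 (F = -5/2 + (6 - 3)/2 = -5/2 + (½)*3 = -5/2 + 3/2 = -1)
v(w) = -8 + w/8
L = -11/8 (L = 6 + (-8 + (⅛)*5) = 6 + (-8 + 5/8) = 6 - 59/8 = -11/8 ≈ -1.3750)
R(q, d) = -8 - q - 5*d (R(q, d) = -8 + (-q - 5*d) = -8 - q - 5*d)
134*R(L, 2) = 134*(-8 - 1*(-11/8) - 5*2) = 134*(-8 + 11/8 - 10) = 134*(-133/8) = -8911/4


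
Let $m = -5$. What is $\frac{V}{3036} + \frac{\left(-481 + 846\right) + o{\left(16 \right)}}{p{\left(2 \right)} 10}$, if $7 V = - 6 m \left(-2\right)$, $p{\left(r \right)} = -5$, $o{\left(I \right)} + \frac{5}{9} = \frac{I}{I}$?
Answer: $- \frac{5827069}{796950} \approx -7.3117$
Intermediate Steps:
$o{\left(I \right)} = \frac{4}{9}$ ($o{\left(I \right)} = - \frac{5}{9} + \frac{I}{I} = - \frac{5}{9} + 1 = \frac{4}{9}$)
$V = - \frac{60}{7}$ ($V = \frac{\left(-6\right) \left(-5\right) \left(-2\right)}{7} = \frac{30 \left(-2\right)}{7} = \frac{1}{7} \left(-60\right) = - \frac{60}{7} \approx -8.5714$)
$\frac{V}{3036} + \frac{\left(-481 + 846\right) + o{\left(16 \right)}}{p{\left(2 \right)} 10} = - \frac{60}{7 \cdot 3036} + \frac{\left(-481 + 846\right) + \frac{4}{9}}{\left(-5\right) 10} = \left(- \frac{60}{7}\right) \frac{1}{3036} + \frac{365 + \frac{4}{9}}{-50} = - \frac{5}{1771} + \frac{3289}{9} \left(- \frac{1}{50}\right) = - \frac{5}{1771} - \frac{3289}{450} = - \frac{5827069}{796950}$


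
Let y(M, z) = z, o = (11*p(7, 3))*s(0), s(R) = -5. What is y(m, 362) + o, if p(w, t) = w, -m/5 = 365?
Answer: -23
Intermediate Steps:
m = -1825 (m = -5*365 = -1825)
o = -385 (o = (11*7)*(-5) = 77*(-5) = -385)
y(m, 362) + o = 362 - 385 = -23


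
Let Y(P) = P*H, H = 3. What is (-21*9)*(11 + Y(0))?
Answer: -2079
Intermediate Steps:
Y(P) = 3*P (Y(P) = P*3 = 3*P)
(-21*9)*(11 + Y(0)) = (-21*9)*(11 + 3*0) = -189*(11 + 0) = -189*11 = -2079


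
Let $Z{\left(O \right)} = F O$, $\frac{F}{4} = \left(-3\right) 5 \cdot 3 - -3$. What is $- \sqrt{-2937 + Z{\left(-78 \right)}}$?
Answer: $- \sqrt{10167} \approx -100.83$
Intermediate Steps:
$F = -168$ ($F = 4 \left(\left(-3\right) 5 \cdot 3 - -3\right) = 4 \left(\left(-15\right) 3 + 3\right) = 4 \left(-45 + 3\right) = 4 \left(-42\right) = -168$)
$Z{\left(O \right)} = - 168 O$
$- \sqrt{-2937 + Z{\left(-78 \right)}} = - \sqrt{-2937 - -13104} = - \sqrt{-2937 + 13104} = - \sqrt{10167}$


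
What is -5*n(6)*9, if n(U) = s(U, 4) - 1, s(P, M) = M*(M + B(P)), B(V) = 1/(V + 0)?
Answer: -705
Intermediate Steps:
B(V) = 1/V
s(P, M) = M*(M + 1/P)
n(U) = 15 + 4/U (n(U) = (4² + 4/U) - 1 = (16 + 4/U) - 1 = 15 + 4/U)
-5*n(6)*9 = -5*(15 + 4/6)*9 = -5*(15 + 4*(⅙))*9 = -5*(15 + ⅔)*9 = -5*47/3*9 = -235/3*9 = -705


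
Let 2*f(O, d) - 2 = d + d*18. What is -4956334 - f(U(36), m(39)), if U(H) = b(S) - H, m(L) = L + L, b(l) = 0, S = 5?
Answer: -4957076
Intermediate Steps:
m(L) = 2*L
U(H) = -H (U(H) = 0 - H = -H)
f(O, d) = 1 + 19*d/2 (f(O, d) = 1 + (d + d*18)/2 = 1 + (d + 18*d)/2 = 1 + (19*d)/2 = 1 + 19*d/2)
-4956334 - f(U(36), m(39)) = -4956334 - (1 + 19*(2*39)/2) = -4956334 - (1 + (19/2)*78) = -4956334 - (1 + 741) = -4956334 - 1*742 = -4956334 - 742 = -4957076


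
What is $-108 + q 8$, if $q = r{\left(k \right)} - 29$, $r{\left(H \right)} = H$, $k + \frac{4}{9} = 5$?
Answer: $- \frac{2732}{9} \approx -303.56$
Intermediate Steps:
$k = \frac{41}{9}$ ($k = - \frac{4}{9} + 5 = \frac{41}{9} \approx 4.5556$)
$q = - \frac{220}{9}$ ($q = \frac{41}{9} - 29 = - \frac{220}{9} \approx -24.444$)
$-108 + q 8 = -108 - \frac{1760}{9} = - \frac{2732}{9}$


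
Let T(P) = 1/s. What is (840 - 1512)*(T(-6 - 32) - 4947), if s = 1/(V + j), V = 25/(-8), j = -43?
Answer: 3355380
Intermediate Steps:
V = -25/8 (V = 25*(-1/8) = -25/8 ≈ -3.1250)
s = -8/369 (s = 1/(-25/8 - 43) = 1/(-369/8) = -8/369 ≈ -0.021680)
T(P) = -369/8 (T(P) = 1/(-8/369) = -369/8)
(840 - 1512)*(T(-6 - 32) - 4947) = (840 - 1512)*(-369/8 - 4947) = -672*(-39945/8) = 3355380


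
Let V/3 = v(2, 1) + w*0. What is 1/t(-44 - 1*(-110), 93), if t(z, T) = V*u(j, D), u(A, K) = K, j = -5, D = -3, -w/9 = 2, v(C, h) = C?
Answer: -1/18 ≈ -0.055556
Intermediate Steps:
w = -18 (w = -9*2 = -18)
V = 6 (V = 3*(2 - 18*0) = 3*(2 + 0) = 3*2 = 6)
t(z, T) = -18 (t(z, T) = 6*(-3) = -18)
1/t(-44 - 1*(-110), 93) = 1/(-18) = -1/18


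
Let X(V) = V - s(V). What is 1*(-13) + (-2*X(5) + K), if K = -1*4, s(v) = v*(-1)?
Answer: -37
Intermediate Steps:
s(v) = -v
X(V) = 2*V (X(V) = V - (-1)*V = V + V = 2*V)
K = -4
1*(-13) + (-2*X(5) + K) = 1*(-13) + (-4*5 - 4) = -13 + (-2*10 - 4) = -13 + (-20 - 4) = -13 - 24 = -37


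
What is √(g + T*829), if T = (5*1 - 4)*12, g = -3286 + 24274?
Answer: 2*√7734 ≈ 175.89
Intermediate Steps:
g = 20988
T = 12 (T = (5 - 4)*12 = 1*12 = 12)
√(g + T*829) = √(20988 + 12*829) = √(20988 + 9948) = √30936 = 2*√7734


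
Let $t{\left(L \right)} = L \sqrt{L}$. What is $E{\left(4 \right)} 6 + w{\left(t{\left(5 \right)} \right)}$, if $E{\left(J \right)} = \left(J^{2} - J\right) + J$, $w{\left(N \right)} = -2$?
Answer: $94$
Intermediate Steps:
$t{\left(L \right)} = L^{\frac{3}{2}}$
$E{\left(J \right)} = J^{2}$
$E{\left(4 \right)} 6 + w{\left(t{\left(5 \right)} \right)} = 4^{2} \cdot 6 - 2 = 16 \cdot 6 - 2 = 96 - 2 = 94$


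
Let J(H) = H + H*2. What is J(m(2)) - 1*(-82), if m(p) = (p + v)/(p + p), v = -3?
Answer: 325/4 ≈ 81.250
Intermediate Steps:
m(p) = (-3 + p)/(2*p) (m(p) = (p - 3)/(p + p) = (-3 + p)/((2*p)) = (-3 + p)*(1/(2*p)) = (-3 + p)/(2*p))
J(H) = 3*H (J(H) = H + 2*H = 3*H)
J(m(2)) - 1*(-82) = 3*((½)*(-3 + 2)/2) - 1*(-82) = 3*((½)*(½)*(-1)) + 82 = 3*(-¼) + 82 = -¾ + 82 = 325/4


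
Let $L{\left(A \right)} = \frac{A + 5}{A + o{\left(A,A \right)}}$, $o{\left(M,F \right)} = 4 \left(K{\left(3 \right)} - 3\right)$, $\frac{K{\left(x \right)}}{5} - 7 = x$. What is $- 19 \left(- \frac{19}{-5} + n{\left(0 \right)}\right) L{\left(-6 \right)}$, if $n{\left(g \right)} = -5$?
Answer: $- \frac{57}{455} \approx -0.12527$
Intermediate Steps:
$K{\left(x \right)} = 35 + 5 x$
$o{\left(M,F \right)} = 188$ ($o{\left(M,F \right)} = 4 \left(\left(35 + 5 \cdot 3\right) - 3\right) = 4 \left(\left(35 + 15\right) - 3\right) = 4 \left(50 - 3\right) = 4 \cdot 47 = 188$)
$L{\left(A \right)} = \frac{5 + A}{188 + A}$ ($L{\left(A \right)} = \frac{A + 5}{A + 188} = \frac{5 + A}{188 + A}$)
$- 19 \left(- \frac{19}{-5} + n{\left(0 \right)}\right) L{\left(-6 \right)} = - 19 \left(- \frac{19}{-5} - 5\right) \frac{5 - 6}{188 - 6} = - 19 \left(\left(-19\right) \left(- \frac{1}{5}\right) - 5\right) \frac{1}{182} \left(-1\right) = - 19 \left(\frac{19}{5} - 5\right) \frac{1}{182} \left(-1\right) = \left(-19\right) \left(- \frac{6}{5}\right) \left(- \frac{1}{182}\right) = \frac{114}{5} \left(- \frac{1}{182}\right) = - \frac{57}{455}$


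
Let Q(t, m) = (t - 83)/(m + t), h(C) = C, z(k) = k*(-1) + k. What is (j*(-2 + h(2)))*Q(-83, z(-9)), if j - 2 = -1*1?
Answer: 0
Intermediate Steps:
z(k) = 0 (z(k) = -k + k = 0)
j = 1 (j = 2 - 1*1 = 2 - 1 = 1)
Q(t, m) = (-83 + t)/(m + t)
(j*(-2 + h(2)))*Q(-83, z(-9)) = (1*(-2 + 2))*((-83 - 83)/(0 - 83)) = (1*0)*(-166/(-83)) = 0*(-1/83*(-166)) = 0*2 = 0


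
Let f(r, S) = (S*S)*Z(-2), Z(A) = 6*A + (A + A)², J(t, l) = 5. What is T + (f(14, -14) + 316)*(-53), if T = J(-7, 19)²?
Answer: -58275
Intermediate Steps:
T = 25 (T = 5² = 25)
Z(A) = 4*A² + 6*A (Z(A) = 6*A + (2*A)² = 6*A + 4*A² = 4*A² + 6*A)
f(r, S) = 4*S² (f(r, S) = (S*S)*(2*(-2)*(3 + 2*(-2))) = S²*(2*(-2)*(3 - 4)) = S²*(2*(-2)*(-1)) = S²*4 = 4*S²)
T + (f(14, -14) + 316)*(-53) = 25 + (4*(-14)² + 316)*(-53) = 25 + (4*196 + 316)*(-53) = 25 + (784 + 316)*(-53) = 25 + 1100*(-53) = 25 - 58300 = -58275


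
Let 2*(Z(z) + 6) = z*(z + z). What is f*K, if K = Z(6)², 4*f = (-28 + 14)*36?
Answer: -113400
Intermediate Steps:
Z(z) = -6 + z² (Z(z) = -6 + (z*(z + z))/2 = -6 + (z*(2*z))/2 = -6 + (2*z²)/2 = -6 + z²)
f = -126 (f = ((-28 + 14)*36)/4 = (-14*36)/4 = (¼)*(-504) = -126)
K = 900 (K = (-6 + 6²)² = (-6 + 36)² = 30² = 900)
f*K = -126*900 = -113400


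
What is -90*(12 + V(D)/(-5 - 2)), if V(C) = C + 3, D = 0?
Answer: -7290/7 ≈ -1041.4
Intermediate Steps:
V(C) = 3 + C
-90*(12 + V(D)/(-5 - 2)) = -90*(12 + (3 + 0)/(-5 - 2)) = -90*(12 + 3/(-7)) = -90*(12 + 3*(-⅐)) = -90*(12 - 3/7) = -90*81/7 = -7290/7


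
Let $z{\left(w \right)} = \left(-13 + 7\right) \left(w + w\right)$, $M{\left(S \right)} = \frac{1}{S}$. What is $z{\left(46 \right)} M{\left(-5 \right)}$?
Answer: $\frac{552}{5} \approx 110.4$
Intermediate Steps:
$z{\left(w \right)} = - 12 w$ ($z{\left(w \right)} = - 6 \cdot 2 w = - 12 w$)
$z{\left(46 \right)} M{\left(-5 \right)} = \frac{\left(-12\right) 46}{-5} = \left(-552\right) \left(- \frac{1}{5}\right) = \frac{552}{5}$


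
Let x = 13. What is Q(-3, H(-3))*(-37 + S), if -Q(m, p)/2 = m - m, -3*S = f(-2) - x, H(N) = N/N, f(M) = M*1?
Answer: 0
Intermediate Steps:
f(M) = M
H(N) = 1
S = 5 (S = -(-2 - 1*13)/3 = -(-2 - 13)/3 = -⅓*(-15) = 5)
Q(m, p) = 0 (Q(m, p) = -2*(m - m) = -2*0 = 0)
Q(-3, H(-3))*(-37 + S) = 0*(-37 + 5) = 0*(-32) = 0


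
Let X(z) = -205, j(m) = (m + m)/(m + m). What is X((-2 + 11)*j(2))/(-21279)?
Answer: 5/519 ≈ 0.0096339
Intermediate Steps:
j(m) = 1 (j(m) = (2*m)/((2*m)) = (2*m)*(1/(2*m)) = 1)
X((-2 + 11)*j(2))/(-21279) = -205/(-21279) = -205*(-1/21279) = 5/519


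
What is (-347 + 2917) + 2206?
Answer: 4776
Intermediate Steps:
(-347 + 2917) + 2206 = 2570 + 2206 = 4776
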